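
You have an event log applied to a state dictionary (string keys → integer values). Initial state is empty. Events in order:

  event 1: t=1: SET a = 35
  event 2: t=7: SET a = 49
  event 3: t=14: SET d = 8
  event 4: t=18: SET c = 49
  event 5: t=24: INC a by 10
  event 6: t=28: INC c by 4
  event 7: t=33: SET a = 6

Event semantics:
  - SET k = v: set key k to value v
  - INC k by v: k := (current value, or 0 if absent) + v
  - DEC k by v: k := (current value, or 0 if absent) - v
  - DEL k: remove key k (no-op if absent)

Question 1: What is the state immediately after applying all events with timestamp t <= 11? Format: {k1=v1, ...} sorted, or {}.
Apply events with t <= 11 (2 events):
  after event 1 (t=1: SET a = 35): {a=35}
  after event 2 (t=7: SET a = 49): {a=49}

Answer: {a=49}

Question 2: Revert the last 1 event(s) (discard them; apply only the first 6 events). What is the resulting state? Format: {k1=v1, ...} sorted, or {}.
Answer: {a=59, c=53, d=8}

Derivation:
Keep first 6 events (discard last 1):
  after event 1 (t=1: SET a = 35): {a=35}
  after event 2 (t=7: SET a = 49): {a=49}
  after event 3 (t=14: SET d = 8): {a=49, d=8}
  after event 4 (t=18: SET c = 49): {a=49, c=49, d=8}
  after event 5 (t=24: INC a by 10): {a=59, c=49, d=8}
  after event 6 (t=28: INC c by 4): {a=59, c=53, d=8}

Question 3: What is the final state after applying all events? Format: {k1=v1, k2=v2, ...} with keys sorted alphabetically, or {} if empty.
  after event 1 (t=1: SET a = 35): {a=35}
  after event 2 (t=7: SET a = 49): {a=49}
  after event 3 (t=14: SET d = 8): {a=49, d=8}
  after event 4 (t=18: SET c = 49): {a=49, c=49, d=8}
  after event 5 (t=24: INC a by 10): {a=59, c=49, d=8}
  after event 6 (t=28: INC c by 4): {a=59, c=53, d=8}
  after event 7 (t=33: SET a = 6): {a=6, c=53, d=8}

Answer: {a=6, c=53, d=8}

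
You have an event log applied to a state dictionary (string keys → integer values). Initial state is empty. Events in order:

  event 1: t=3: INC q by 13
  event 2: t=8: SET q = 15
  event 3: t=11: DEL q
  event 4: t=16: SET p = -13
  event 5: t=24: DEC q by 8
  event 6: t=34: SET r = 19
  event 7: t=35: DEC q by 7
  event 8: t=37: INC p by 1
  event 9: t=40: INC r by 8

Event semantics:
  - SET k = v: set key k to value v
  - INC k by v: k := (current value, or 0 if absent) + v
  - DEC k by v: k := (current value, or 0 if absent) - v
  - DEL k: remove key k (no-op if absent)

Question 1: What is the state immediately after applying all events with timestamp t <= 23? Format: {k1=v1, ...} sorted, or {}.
Apply events with t <= 23 (4 events):
  after event 1 (t=3: INC q by 13): {q=13}
  after event 2 (t=8: SET q = 15): {q=15}
  after event 3 (t=11: DEL q): {}
  after event 4 (t=16: SET p = -13): {p=-13}

Answer: {p=-13}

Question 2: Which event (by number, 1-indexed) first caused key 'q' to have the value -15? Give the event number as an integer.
Answer: 7

Derivation:
Looking for first event where q becomes -15:
  event 1: q = 13
  event 2: q = 15
  event 3: q = (absent)
  event 5: q = -8
  event 6: q = -8
  event 7: q -8 -> -15  <-- first match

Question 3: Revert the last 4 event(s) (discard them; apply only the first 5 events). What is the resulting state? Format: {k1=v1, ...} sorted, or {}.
Keep first 5 events (discard last 4):
  after event 1 (t=3: INC q by 13): {q=13}
  after event 2 (t=8: SET q = 15): {q=15}
  after event 3 (t=11: DEL q): {}
  after event 4 (t=16: SET p = -13): {p=-13}
  after event 5 (t=24: DEC q by 8): {p=-13, q=-8}

Answer: {p=-13, q=-8}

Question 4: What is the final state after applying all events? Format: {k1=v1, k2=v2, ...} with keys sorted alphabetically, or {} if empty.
Answer: {p=-12, q=-15, r=27}

Derivation:
  after event 1 (t=3: INC q by 13): {q=13}
  after event 2 (t=8: SET q = 15): {q=15}
  after event 3 (t=11: DEL q): {}
  after event 4 (t=16: SET p = -13): {p=-13}
  after event 5 (t=24: DEC q by 8): {p=-13, q=-8}
  after event 6 (t=34: SET r = 19): {p=-13, q=-8, r=19}
  after event 7 (t=35: DEC q by 7): {p=-13, q=-15, r=19}
  after event 8 (t=37: INC p by 1): {p=-12, q=-15, r=19}
  after event 9 (t=40: INC r by 8): {p=-12, q=-15, r=27}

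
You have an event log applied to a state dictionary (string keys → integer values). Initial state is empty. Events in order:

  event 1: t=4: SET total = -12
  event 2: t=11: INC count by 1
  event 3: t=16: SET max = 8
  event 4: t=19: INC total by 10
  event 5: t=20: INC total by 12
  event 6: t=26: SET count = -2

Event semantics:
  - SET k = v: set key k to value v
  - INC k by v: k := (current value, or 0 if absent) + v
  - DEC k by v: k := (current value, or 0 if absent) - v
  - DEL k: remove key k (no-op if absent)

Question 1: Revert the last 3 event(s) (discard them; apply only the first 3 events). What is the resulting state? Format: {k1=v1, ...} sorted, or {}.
Answer: {count=1, max=8, total=-12}

Derivation:
Keep first 3 events (discard last 3):
  after event 1 (t=4: SET total = -12): {total=-12}
  after event 2 (t=11: INC count by 1): {count=1, total=-12}
  after event 3 (t=16: SET max = 8): {count=1, max=8, total=-12}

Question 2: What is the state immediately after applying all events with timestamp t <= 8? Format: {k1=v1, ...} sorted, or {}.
Apply events with t <= 8 (1 events):
  after event 1 (t=4: SET total = -12): {total=-12}

Answer: {total=-12}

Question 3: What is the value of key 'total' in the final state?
Answer: 10

Derivation:
Track key 'total' through all 6 events:
  event 1 (t=4: SET total = -12): total (absent) -> -12
  event 2 (t=11: INC count by 1): total unchanged
  event 3 (t=16: SET max = 8): total unchanged
  event 4 (t=19: INC total by 10): total -12 -> -2
  event 5 (t=20: INC total by 12): total -2 -> 10
  event 6 (t=26: SET count = -2): total unchanged
Final: total = 10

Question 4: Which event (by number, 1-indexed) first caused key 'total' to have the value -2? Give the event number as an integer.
Answer: 4

Derivation:
Looking for first event where total becomes -2:
  event 1: total = -12
  event 2: total = -12
  event 3: total = -12
  event 4: total -12 -> -2  <-- first match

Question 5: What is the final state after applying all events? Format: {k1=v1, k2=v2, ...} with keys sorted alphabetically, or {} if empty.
Answer: {count=-2, max=8, total=10}

Derivation:
  after event 1 (t=4: SET total = -12): {total=-12}
  after event 2 (t=11: INC count by 1): {count=1, total=-12}
  after event 3 (t=16: SET max = 8): {count=1, max=8, total=-12}
  after event 4 (t=19: INC total by 10): {count=1, max=8, total=-2}
  after event 5 (t=20: INC total by 12): {count=1, max=8, total=10}
  after event 6 (t=26: SET count = -2): {count=-2, max=8, total=10}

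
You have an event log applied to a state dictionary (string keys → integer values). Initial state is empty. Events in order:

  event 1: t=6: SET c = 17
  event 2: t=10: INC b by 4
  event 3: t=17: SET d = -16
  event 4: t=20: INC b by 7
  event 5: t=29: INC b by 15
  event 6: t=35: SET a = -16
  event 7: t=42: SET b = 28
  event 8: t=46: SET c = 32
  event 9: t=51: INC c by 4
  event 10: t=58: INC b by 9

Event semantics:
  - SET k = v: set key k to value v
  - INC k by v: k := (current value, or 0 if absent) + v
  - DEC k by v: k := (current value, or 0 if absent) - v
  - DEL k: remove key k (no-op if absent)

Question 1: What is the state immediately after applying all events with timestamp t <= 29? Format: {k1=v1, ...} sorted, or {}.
Apply events with t <= 29 (5 events):
  after event 1 (t=6: SET c = 17): {c=17}
  after event 2 (t=10: INC b by 4): {b=4, c=17}
  after event 3 (t=17: SET d = -16): {b=4, c=17, d=-16}
  after event 4 (t=20: INC b by 7): {b=11, c=17, d=-16}
  after event 5 (t=29: INC b by 15): {b=26, c=17, d=-16}

Answer: {b=26, c=17, d=-16}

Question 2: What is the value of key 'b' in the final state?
Answer: 37

Derivation:
Track key 'b' through all 10 events:
  event 1 (t=6: SET c = 17): b unchanged
  event 2 (t=10: INC b by 4): b (absent) -> 4
  event 3 (t=17: SET d = -16): b unchanged
  event 4 (t=20: INC b by 7): b 4 -> 11
  event 5 (t=29: INC b by 15): b 11 -> 26
  event 6 (t=35: SET a = -16): b unchanged
  event 7 (t=42: SET b = 28): b 26 -> 28
  event 8 (t=46: SET c = 32): b unchanged
  event 9 (t=51: INC c by 4): b unchanged
  event 10 (t=58: INC b by 9): b 28 -> 37
Final: b = 37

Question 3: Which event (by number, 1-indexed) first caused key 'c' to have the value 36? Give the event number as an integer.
Looking for first event where c becomes 36:
  event 1: c = 17
  event 2: c = 17
  event 3: c = 17
  event 4: c = 17
  event 5: c = 17
  event 6: c = 17
  event 7: c = 17
  event 8: c = 32
  event 9: c 32 -> 36  <-- first match

Answer: 9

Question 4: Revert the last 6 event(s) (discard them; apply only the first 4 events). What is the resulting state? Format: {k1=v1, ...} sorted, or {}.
Answer: {b=11, c=17, d=-16}

Derivation:
Keep first 4 events (discard last 6):
  after event 1 (t=6: SET c = 17): {c=17}
  after event 2 (t=10: INC b by 4): {b=4, c=17}
  after event 3 (t=17: SET d = -16): {b=4, c=17, d=-16}
  after event 4 (t=20: INC b by 7): {b=11, c=17, d=-16}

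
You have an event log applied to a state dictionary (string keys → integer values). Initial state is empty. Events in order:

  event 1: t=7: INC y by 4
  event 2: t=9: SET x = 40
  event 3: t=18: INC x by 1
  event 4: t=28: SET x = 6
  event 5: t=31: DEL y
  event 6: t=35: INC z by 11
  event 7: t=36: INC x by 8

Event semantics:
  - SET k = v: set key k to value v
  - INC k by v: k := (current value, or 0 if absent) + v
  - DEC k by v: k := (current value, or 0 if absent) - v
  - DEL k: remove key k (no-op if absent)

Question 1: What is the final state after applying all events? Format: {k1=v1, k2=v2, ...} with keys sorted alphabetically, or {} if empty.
Answer: {x=14, z=11}

Derivation:
  after event 1 (t=7: INC y by 4): {y=4}
  after event 2 (t=9: SET x = 40): {x=40, y=4}
  after event 3 (t=18: INC x by 1): {x=41, y=4}
  after event 4 (t=28: SET x = 6): {x=6, y=4}
  after event 5 (t=31: DEL y): {x=6}
  after event 6 (t=35: INC z by 11): {x=6, z=11}
  after event 7 (t=36: INC x by 8): {x=14, z=11}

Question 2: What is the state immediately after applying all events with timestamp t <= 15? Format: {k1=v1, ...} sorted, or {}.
Answer: {x=40, y=4}

Derivation:
Apply events with t <= 15 (2 events):
  after event 1 (t=7: INC y by 4): {y=4}
  after event 2 (t=9: SET x = 40): {x=40, y=4}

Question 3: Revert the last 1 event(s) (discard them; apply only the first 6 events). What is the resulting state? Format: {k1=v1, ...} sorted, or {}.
Keep first 6 events (discard last 1):
  after event 1 (t=7: INC y by 4): {y=4}
  after event 2 (t=9: SET x = 40): {x=40, y=4}
  after event 3 (t=18: INC x by 1): {x=41, y=4}
  after event 4 (t=28: SET x = 6): {x=6, y=4}
  after event 5 (t=31: DEL y): {x=6}
  after event 6 (t=35: INC z by 11): {x=6, z=11}

Answer: {x=6, z=11}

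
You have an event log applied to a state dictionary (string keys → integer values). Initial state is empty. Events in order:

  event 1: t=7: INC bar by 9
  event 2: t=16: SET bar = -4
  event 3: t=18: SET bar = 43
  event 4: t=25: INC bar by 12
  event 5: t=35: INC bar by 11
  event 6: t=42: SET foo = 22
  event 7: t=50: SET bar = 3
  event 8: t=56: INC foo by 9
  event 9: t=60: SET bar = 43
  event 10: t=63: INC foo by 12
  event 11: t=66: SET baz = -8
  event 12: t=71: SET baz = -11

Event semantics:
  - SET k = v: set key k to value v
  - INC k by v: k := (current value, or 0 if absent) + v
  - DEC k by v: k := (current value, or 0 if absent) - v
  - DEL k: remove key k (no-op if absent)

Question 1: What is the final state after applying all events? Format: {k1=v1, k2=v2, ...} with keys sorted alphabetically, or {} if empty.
Answer: {bar=43, baz=-11, foo=43}

Derivation:
  after event 1 (t=7: INC bar by 9): {bar=9}
  after event 2 (t=16: SET bar = -4): {bar=-4}
  after event 3 (t=18: SET bar = 43): {bar=43}
  after event 4 (t=25: INC bar by 12): {bar=55}
  after event 5 (t=35: INC bar by 11): {bar=66}
  after event 6 (t=42: SET foo = 22): {bar=66, foo=22}
  after event 7 (t=50: SET bar = 3): {bar=3, foo=22}
  after event 8 (t=56: INC foo by 9): {bar=3, foo=31}
  after event 9 (t=60: SET bar = 43): {bar=43, foo=31}
  after event 10 (t=63: INC foo by 12): {bar=43, foo=43}
  after event 11 (t=66: SET baz = -8): {bar=43, baz=-8, foo=43}
  after event 12 (t=71: SET baz = -11): {bar=43, baz=-11, foo=43}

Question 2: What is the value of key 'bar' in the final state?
Answer: 43

Derivation:
Track key 'bar' through all 12 events:
  event 1 (t=7: INC bar by 9): bar (absent) -> 9
  event 2 (t=16: SET bar = -4): bar 9 -> -4
  event 3 (t=18: SET bar = 43): bar -4 -> 43
  event 4 (t=25: INC bar by 12): bar 43 -> 55
  event 5 (t=35: INC bar by 11): bar 55 -> 66
  event 6 (t=42: SET foo = 22): bar unchanged
  event 7 (t=50: SET bar = 3): bar 66 -> 3
  event 8 (t=56: INC foo by 9): bar unchanged
  event 9 (t=60: SET bar = 43): bar 3 -> 43
  event 10 (t=63: INC foo by 12): bar unchanged
  event 11 (t=66: SET baz = -8): bar unchanged
  event 12 (t=71: SET baz = -11): bar unchanged
Final: bar = 43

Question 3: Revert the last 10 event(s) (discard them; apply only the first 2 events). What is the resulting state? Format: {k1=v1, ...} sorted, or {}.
Keep first 2 events (discard last 10):
  after event 1 (t=7: INC bar by 9): {bar=9}
  after event 2 (t=16: SET bar = -4): {bar=-4}

Answer: {bar=-4}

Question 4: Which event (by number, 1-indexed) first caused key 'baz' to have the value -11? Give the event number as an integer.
Looking for first event where baz becomes -11:
  event 11: baz = -8
  event 12: baz -8 -> -11  <-- first match

Answer: 12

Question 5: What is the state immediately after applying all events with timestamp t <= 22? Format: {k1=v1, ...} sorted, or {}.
Apply events with t <= 22 (3 events):
  after event 1 (t=7: INC bar by 9): {bar=9}
  after event 2 (t=16: SET bar = -4): {bar=-4}
  after event 3 (t=18: SET bar = 43): {bar=43}

Answer: {bar=43}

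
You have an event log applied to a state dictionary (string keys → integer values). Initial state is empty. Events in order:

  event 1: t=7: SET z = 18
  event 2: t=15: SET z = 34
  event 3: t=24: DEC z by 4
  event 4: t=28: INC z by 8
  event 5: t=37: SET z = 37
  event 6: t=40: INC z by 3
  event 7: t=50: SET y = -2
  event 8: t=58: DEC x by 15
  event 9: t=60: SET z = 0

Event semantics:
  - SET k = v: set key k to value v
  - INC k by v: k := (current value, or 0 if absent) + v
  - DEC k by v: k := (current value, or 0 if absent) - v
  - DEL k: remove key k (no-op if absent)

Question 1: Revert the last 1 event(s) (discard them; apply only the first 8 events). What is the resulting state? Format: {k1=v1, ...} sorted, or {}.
Answer: {x=-15, y=-2, z=40}

Derivation:
Keep first 8 events (discard last 1):
  after event 1 (t=7: SET z = 18): {z=18}
  after event 2 (t=15: SET z = 34): {z=34}
  after event 3 (t=24: DEC z by 4): {z=30}
  after event 4 (t=28: INC z by 8): {z=38}
  after event 5 (t=37: SET z = 37): {z=37}
  after event 6 (t=40: INC z by 3): {z=40}
  after event 7 (t=50: SET y = -2): {y=-2, z=40}
  after event 8 (t=58: DEC x by 15): {x=-15, y=-2, z=40}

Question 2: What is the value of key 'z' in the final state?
Track key 'z' through all 9 events:
  event 1 (t=7: SET z = 18): z (absent) -> 18
  event 2 (t=15: SET z = 34): z 18 -> 34
  event 3 (t=24: DEC z by 4): z 34 -> 30
  event 4 (t=28: INC z by 8): z 30 -> 38
  event 5 (t=37: SET z = 37): z 38 -> 37
  event 6 (t=40: INC z by 3): z 37 -> 40
  event 7 (t=50: SET y = -2): z unchanged
  event 8 (t=58: DEC x by 15): z unchanged
  event 9 (t=60: SET z = 0): z 40 -> 0
Final: z = 0

Answer: 0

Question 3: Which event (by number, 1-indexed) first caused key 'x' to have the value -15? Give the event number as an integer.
Looking for first event where x becomes -15:
  event 8: x (absent) -> -15  <-- first match

Answer: 8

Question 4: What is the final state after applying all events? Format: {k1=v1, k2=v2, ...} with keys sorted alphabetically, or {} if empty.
Answer: {x=-15, y=-2, z=0}

Derivation:
  after event 1 (t=7: SET z = 18): {z=18}
  after event 2 (t=15: SET z = 34): {z=34}
  after event 3 (t=24: DEC z by 4): {z=30}
  after event 4 (t=28: INC z by 8): {z=38}
  after event 5 (t=37: SET z = 37): {z=37}
  after event 6 (t=40: INC z by 3): {z=40}
  after event 7 (t=50: SET y = -2): {y=-2, z=40}
  after event 8 (t=58: DEC x by 15): {x=-15, y=-2, z=40}
  after event 9 (t=60: SET z = 0): {x=-15, y=-2, z=0}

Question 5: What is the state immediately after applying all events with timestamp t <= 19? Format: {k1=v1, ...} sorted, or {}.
Apply events with t <= 19 (2 events):
  after event 1 (t=7: SET z = 18): {z=18}
  after event 2 (t=15: SET z = 34): {z=34}

Answer: {z=34}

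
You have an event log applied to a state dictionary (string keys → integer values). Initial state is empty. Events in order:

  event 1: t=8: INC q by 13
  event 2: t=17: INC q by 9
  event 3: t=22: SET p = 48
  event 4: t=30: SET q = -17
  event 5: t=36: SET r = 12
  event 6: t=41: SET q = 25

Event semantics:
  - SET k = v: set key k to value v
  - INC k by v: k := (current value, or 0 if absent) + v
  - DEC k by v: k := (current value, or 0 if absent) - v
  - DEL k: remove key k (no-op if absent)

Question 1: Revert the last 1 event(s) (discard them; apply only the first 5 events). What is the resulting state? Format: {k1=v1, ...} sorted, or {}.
Answer: {p=48, q=-17, r=12}

Derivation:
Keep first 5 events (discard last 1):
  after event 1 (t=8: INC q by 13): {q=13}
  after event 2 (t=17: INC q by 9): {q=22}
  after event 3 (t=22: SET p = 48): {p=48, q=22}
  after event 4 (t=30: SET q = -17): {p=48, q=-17}
  after event 5 (t=36: SET r = 12): {p=48, q=-17, r=12}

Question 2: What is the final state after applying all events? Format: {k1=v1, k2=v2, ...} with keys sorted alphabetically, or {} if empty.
Answer: {p=48, q=25, r=12}

Derivation:
  after event 1 (t=8: INC q by 13): {q=13}
  after event 2 (t=17: INC q by 9): {q=22}
  after event 3 (t=22: SET p = 48): {p=48, q=22}
  after event 4 (t=30: SET q = -17): {p=48, q=-17}
  after event 5 (t=36: SET r = 12): {p=48, q=-17, r=12}
  after event 6 (t=41: SET q = 25): {p=48, q=25, r=12}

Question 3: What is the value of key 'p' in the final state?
Answer: 48

Derivation:
Track key 'p' through all 6 events:
  event 1 (t=8: INC q by 13): p unchanged
  event 2 (t=17: INC q by 9): p unchanged
  event 3 (t=22: SET p = 48): p (absent) -> 48
  event 4 (t=30: SET q = -17): p unchanged
  event 5 (t=36: SET r = 12): p unchanged
  event 6 (t=41: SET q = 25): p unchanged
Final: p = 48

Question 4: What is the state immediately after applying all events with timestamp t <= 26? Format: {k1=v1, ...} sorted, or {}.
Answer: {p=48, q=22}

Derivation:
Apply events with t <= 26 (3 events):
  after event 1 (t=8: INC q by 13): {q=13}
  after event 2 (t=17: INC q by 9): {q=22}
  after event 3 (t=22: SET p = 48): {p=48, q=22}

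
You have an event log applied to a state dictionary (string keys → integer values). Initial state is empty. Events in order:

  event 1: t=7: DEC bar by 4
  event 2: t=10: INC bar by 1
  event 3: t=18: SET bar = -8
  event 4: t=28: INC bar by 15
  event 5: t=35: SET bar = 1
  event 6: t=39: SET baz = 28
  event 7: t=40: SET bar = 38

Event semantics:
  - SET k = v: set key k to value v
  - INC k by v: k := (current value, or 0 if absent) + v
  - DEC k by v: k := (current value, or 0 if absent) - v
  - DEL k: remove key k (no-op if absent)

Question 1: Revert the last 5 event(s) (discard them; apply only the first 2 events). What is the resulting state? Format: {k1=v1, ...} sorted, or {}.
Answer: {bar=-3}

Derivation:
Keep first 2 events (discard last 5):
  after event 1 (t=7: DEC bar by 4): {bar=-4}
  after event 2 (t=10: INC bar by 1): {bar=-3}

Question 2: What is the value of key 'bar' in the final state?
Answer: 38

Derivation:
Track key 'bar' through all 7 events:
  event 1 (t=7: DEC bar by 4): bar (absent) -> -4
  event 2 (t=10: INC bar by 1): bar -4 -> -3
  event 3 (t=18: SET bar = -8): bar -3 -> -8
  event 4 (t=28: INC bar by 15): bar -8 -> 7
  event 5 (t=35: SET bar = 1): bar 7 -> 1
  event 6 (t=39: SET baz = 28): bar unchanged
  event 7 (t=40: SET bar = 38): bar 1 -> 38
Final: bar = 38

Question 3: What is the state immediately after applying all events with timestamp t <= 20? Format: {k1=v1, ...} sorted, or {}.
Answer: {bar=-8}

Derivation:
Apply events with t <= 20 (3 events):
  after event 1 (t=7: DEC bar by 4): {bar=-4}
  after event 2 (t=10: INC bar by 1): {bar=-3}
  after event 3 (t=18: SET bar = -8): {bar=-8}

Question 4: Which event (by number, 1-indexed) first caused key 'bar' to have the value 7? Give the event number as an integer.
Answer: 4

Derivation:
Looking for first event where bar becomes 7:
  event 1: bar = -4
  event 2: bar = -3
  event 3: bar = -8
  event 4: bar -8 -> 7  <-- first match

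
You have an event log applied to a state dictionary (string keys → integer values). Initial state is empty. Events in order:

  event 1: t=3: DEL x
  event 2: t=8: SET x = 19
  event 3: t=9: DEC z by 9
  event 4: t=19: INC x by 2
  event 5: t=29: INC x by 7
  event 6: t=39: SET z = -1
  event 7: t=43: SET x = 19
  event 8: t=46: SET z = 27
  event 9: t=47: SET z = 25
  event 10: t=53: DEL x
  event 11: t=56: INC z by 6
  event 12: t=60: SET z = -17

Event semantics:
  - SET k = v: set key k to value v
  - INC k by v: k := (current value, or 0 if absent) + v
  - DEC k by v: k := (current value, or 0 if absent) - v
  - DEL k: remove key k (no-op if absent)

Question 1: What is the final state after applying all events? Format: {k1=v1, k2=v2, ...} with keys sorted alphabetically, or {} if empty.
Answer: {z=-17}

Derivation:
  after event 1 (t=3: DEL x): {}
  after event 2 (t=8: SET x = 19): {x=19}
  after event 3 (t=9: DEC z by 9): {x=19, z=-9}
  after event 4 (t=19: INC x by 2): {x=21, z=-9}
  after event 5 (t=29: INC x by 7): {x=28, z=-9}
  after event 6 (t=39: SET z = -1): {x=28, z=-1}
  after event 7 (t=43: SET x = 19): {x=19, z=-1}
  after event 8 (t=46: SET z = 27): {x=19, z=27}
  after event 9 (t=47: SET z = 25): {x=19, z=25}
  after event 10 (t=53: DEL x): {z=25}
  after event 11 (t=56: INC z by 6): {z=31}
  after event 12 (t=60: SET z = -17): {z=-17}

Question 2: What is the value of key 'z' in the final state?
Answer: -17

Derivation:
Track key 'z' through all 12 events:
  event 1 (t=3: DEL x): z unchanged
  event 2 (t=8: SET x = 19): z unchanged
  event 3 (t=9: DEC z by 9): z (absent) -> -9
  event 4 (t=19: INC x by 2): z unchanged
  event 5 (t=29: INC x by 7): z unchanged
  event 6 (t=39: SET z = -1): z -9 -> -1
  event 7 (t=43: SET x = 19): z unchanged
  event 8 (t=46: SET z = 27): z -1 -> 27
  event 9 (t=47: SET z = 25): z 27 -> 25
  event 10 (t=53: DEL x): z unchanged
  event 11 (t=56: INC z by 6): z 25 -> 31
  event 12 (t=60: SET z = -17): z 31 -> -17
Final: z = -17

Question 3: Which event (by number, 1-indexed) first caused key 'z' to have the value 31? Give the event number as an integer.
Looking for first event where z becomes 31:
  event 3: z = -9
  event 4: z = -9
  event 5: z = -9
  event 6: z = -1
  event 7: z = -1
  event 8: z = 27
  event 9: z = 25
  event 10: z = 25
  event 11: z 25 -> 31  <-- first match

Answer: 11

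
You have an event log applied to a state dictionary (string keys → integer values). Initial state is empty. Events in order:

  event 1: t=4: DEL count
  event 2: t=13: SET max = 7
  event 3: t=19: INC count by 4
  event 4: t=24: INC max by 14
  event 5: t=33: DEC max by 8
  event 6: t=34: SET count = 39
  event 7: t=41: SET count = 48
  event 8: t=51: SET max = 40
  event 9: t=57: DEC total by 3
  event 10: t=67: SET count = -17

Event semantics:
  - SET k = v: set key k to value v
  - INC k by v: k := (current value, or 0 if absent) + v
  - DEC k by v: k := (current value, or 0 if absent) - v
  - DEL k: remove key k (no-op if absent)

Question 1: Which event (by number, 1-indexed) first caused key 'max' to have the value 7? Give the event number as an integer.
Answer: 2

Derivation:
Looking for first event where max becomes 7:
  event 2: max (absent) -> 7  <-- first match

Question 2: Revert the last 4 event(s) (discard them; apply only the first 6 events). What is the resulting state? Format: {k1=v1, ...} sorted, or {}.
Answer: {count=39, max=13}

Derivation:
Keep first 6 events (discard last 4):
  after event 1 (t=4: DEL count): {}
  after event 2 (t=13: SET max = 7): {max=7}
  after event 3 (t=19: INC count by 4): {count=4, max=7}
  after event 4 (t=24: INC max by 14): {count=4, max=21}
  after event 5 (t=33: DEC max by 8): {count=4, max=13}
  after event 6 (t=34: SET count = 39): {count=39, max=13}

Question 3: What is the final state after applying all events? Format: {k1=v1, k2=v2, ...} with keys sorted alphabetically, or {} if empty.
Answer: {count=-17, max=40, total=-3}

Derivation:
  after event 1 (t=4: DEL count): {}
  after event 2 (t=13: SET max = 7): {max=7}
  after event 3 (t=19: INC count by 4): {count=4, max=7}
  after event 4 (t=24: INC max by 14): {count=4, max=21}
  after event 5 (t=33: DEC max by 8): {count=4, max=13}
  after event 6 (t=34: SET count = 39): {count=39, max=13}
  after event 7 (t=41: SET count = 48): {count=48, max=13}
  after event 8 (t=51: SET max = 40): {count=48, max=40}
  after event 9 (t=57: DEC total by 3): {count=48, max=40, total=-3}
  after event 10 (t=67: SET count = -17): {count=-17, max=40, total=-3}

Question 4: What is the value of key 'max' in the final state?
Track key 'max' through all 10 events:
  event 1 (t=4: DEL count): max unchanged
  event 2 (t=13: SET max = 7): max (absent) -> 7
  event 3 (t=19: INC count by 4): max unchanged
  event 4 (t=24: INC max by 14): max 7 -> 21
  event 5 (t=33: DEC max by 8): max 21 -> 13
  event 6 (t=34: SET count = 39): max unchanged
  event 7 (t=41: SET count = 48): max unchanged
  event 8 (t=51: SET max = 40): max 13 -> 40
  event 9 (t=57: DEC total by 3): max unchanged
  event 10 (t=67: SET count = -17): max unchanged
Final: max = 40

Answer: 40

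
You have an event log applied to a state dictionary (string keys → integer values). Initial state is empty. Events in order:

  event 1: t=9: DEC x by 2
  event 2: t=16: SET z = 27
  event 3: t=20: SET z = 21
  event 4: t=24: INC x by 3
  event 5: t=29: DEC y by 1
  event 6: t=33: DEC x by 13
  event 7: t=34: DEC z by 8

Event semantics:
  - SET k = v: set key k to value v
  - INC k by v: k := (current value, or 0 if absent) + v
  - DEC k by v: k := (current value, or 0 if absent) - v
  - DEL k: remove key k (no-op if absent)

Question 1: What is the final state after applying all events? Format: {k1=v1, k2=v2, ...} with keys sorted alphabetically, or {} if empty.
  after event 1 (t=9: DEC x by 2): {x=-2}
  after event 2 (t=16: SET z = 27): {x=-2, z=27}
  after event 3 (t=20: SET z = 21): {x=-2, z=21}
  after event 4 (t=24: INC x by 3): {x=1, z=21}
  after event 5 (t=29: DEC y by 1): {x=1, y=-1, z=21}
  after event 6 (t=33: DEC x by 13): {x=-12, y=-1, z=21}
  after event 7 (t=34: DEC z by 8): {x=-12, y=-1, z=13}

Answer: {x=-12, y=-1, z=13}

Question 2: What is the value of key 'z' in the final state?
Track key 'z' through all 7 events:
  event 1 (t=9: DEC x by 2): z unchanged
  event 2 (t=16: SET z = 27): z (absent) -> 27
  event 3 (t=20: SET z = 21): z 27 -> 21
  event 4 (t=24: INC x by 3): z unchanged
  event 5 (t=29: DEC y by 1): z unchanged
  event 6 (t=33: DEC x by 13): z unchanged
  event 7 (t=34: DEC z by 8): z 21 -> 13
Final: z = 13

Answer: 13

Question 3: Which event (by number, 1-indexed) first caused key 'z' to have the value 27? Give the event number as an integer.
Looking for first event where z becomes 27:
  event 2: z (absent) -> 27  <-- first match

Answer: 2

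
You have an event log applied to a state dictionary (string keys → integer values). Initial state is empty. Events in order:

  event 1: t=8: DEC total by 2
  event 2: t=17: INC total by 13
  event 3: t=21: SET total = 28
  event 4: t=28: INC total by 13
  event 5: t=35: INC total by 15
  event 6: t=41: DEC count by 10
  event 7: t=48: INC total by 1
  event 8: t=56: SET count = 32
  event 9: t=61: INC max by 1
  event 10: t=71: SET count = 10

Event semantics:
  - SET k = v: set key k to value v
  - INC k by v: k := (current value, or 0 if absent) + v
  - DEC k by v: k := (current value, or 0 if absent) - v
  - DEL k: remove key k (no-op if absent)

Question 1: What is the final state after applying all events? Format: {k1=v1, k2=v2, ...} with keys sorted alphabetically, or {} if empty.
Answer: {count=10, max=1, total=57}

Derivation:
  after event 1 (t=8: DEC total by 2): {total=-2}
  after event 2 (t=17: INC total by 13): {total=11}
  after event 3 (t=21: SET total = 28): {total=28}
  after event 4 (t=28: INC total by 13): {total=41}
  after event 5 (t=35: INC total by 15): {total=56}
  after event 6 (t=41: DEC count by 10): {count=-10, total=56}
  after event 7 (t=48: INC total by 1): {count=-10, total=57}
  after event 8 (t=56: SET count = 32): {count=32, total=57}
  after event 9 (t=61: INC max by 1): {count=32, max=1, total=57}
  after event 10 (t=71: SET count = 10): {count=10, max=1, total=57}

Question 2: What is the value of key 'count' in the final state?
Track key 'count' through all 10 events:
  event 1 (t=8: DEC total by 2): count unchanged
  event 2 (t=17: INC total by 13): count unchanged
  event 3 (t=21: SET total = 28): count unchanged
  event 4 (t=28: INC total by 13): count unchanged
  event 5 (t=35: INC total by 15): count unchanged
  event 6 (t=41: DEC count by 10): count (absent) -> -10
  event 7 (t=48: INC total by 1): count unchanged
  event 8 (t=56: SET count = 32): count -10 -> 32
  event 9 (t=61: INC max by 1): count unchanged
  event 10 (t=71: SET count = 10): count 32 -> 10
Final: count = 10

Answer: 10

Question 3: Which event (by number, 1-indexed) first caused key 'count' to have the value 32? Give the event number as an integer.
Looking for first event where count becomes 32:
  event 6: count = -10
  event 7: count = -10
  event 8: count -10 -> 32  <-- first match

Answer: 8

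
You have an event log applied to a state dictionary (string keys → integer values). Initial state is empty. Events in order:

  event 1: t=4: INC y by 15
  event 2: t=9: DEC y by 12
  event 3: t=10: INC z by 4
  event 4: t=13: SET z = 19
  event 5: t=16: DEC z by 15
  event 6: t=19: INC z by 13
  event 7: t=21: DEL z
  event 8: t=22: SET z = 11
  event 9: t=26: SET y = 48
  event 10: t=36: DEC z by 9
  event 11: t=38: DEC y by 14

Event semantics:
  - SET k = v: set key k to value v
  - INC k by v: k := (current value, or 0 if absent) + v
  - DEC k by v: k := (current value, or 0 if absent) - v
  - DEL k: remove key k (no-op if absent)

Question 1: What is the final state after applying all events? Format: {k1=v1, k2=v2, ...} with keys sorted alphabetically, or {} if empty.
Answer: {y=34, z=2}

Derivation:
  after event 1 (t=4: INC y by 15): {y=15}
  after event 2 (t=9: DEC y by 12): {y=3}
  after event 3 (t=10: INC z by 4): {y=3, z=4}
  after event 4 (t=13: SET z = 19): {y=3, z=19}
  after event 5 (t=16: DEC z by 15): {y=3, z=4}
  after event 6 (t=19: INC z by 13): {y=3, z=17}
  after event 7 (t=21: DEL z): {y=3}
  after event 8 (t=22: SET z = 11): {y=3, z=11}
  after event 9 (t=26: SET y = 48): {y=48, z=11}
  after event 10 (t=36: DEC z by 9): {y=48, z=2}
  after event 11 (t=38: DEC y by 14): {y=34, z=2}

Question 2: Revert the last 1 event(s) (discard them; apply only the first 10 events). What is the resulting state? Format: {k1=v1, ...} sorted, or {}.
Keep first 10 events (discard last 1):
  after event 1 (t=4: INC y by 15): {y=15}
  after event 2 (t=9: DEC y by 12): {y=3}
  after event 3 (t=10: INC z by 4): {y=3, z=4}
  after event 4 (t=13: SET z = 19): {y=3, z=19}
  after event 5 (t=16: DEC z by 15): {y=3, z=4}
  after event 6 (t=19: INC z by 13): {y=3, z=17}
  after event 7 (t=21: DEL z): {y=3}
  after event 8 (t=22: SET z = 11): {y=3, z=11}
  after event 9 (t=26: SET y = 48): {y=48, z=11}
  after event 10 (t=36: DEC z by 9): {y=48, z=2}

Answer: {y=48, z=2}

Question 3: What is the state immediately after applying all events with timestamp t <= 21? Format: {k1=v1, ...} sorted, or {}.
Apply events with t <= 21 (7 events):
  after event 1 (t=4: INC y by 15): {y=15}
  after event 2 (t=9: DEC y by 12): {y=3}
  after event 3 (t=10: INC z by 4): {y=3, z=4}
  after event 4 (t=13: SET z = 19): {y=3, z=19}
  after event 5 (t=16: DEC z by 15): {y=3, z=4}
  after event 6 (t=19: INC z by 13): {y=3, z=17}
  after event 7 (t=21: DEL z): {y=3}

Answer: {y=3}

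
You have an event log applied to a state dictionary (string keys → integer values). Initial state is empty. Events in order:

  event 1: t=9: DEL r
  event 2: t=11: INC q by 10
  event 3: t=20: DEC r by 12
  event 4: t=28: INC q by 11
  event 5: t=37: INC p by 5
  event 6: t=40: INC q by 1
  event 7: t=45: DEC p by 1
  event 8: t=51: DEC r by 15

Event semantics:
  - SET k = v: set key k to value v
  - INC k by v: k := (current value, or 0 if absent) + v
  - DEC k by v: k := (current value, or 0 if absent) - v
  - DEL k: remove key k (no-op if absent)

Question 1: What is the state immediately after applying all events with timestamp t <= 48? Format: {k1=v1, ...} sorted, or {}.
Answer: {p=4, q=22, r=-12}

Derivation:
Apply events with t <= 48 (7 events):
  after event 1 (t=9: DEL r): {}
  after event 2 (t=11: INC q by 10): {q=10}
  after event 3 (t=20: DEC r by 12): {q=10, r=-12}
  after event 4 (t=28: INC q by 11): {q=21, r=-12}
  after event 5 (t=37: INC p by 5): {p=5, q=21, r=-12}
  after event 6 (t=40: INC q by 1): {p=5, q=22, r=-12}
  after event 7 (t=45: DEC p by 1): {p=4, q=22, r=-12}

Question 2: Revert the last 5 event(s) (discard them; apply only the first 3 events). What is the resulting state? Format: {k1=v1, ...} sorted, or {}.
Keep first 3 events (discard last 5):
  after event 1 (t=9: DEL r): {}
  after event 2 (t=11: INC q by 10): {q=10}
  after event 3 (t=20: DEC r by 12): {q=10, r=-12}

Answer: {q=10, r=-12}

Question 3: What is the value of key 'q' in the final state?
Answer: 22

Derivation:
Track key 'q' through all 8 events:
  event 1 (t=9: DEL r): q unchanged
  event 2 (t=11: INC q by 10): q (absent) -> 10
  event 3 (t=20: DEC r by 12): q unchanged
  event 4 (t=28: INC q by 11): q 10 -> 21
  event 5 (t=37: INC p by 5): q unchanged
  event 6 (t=40: INC q by 1): q 21 -> 22
  event 7 (t=45: DEC p by 1): q unchanged
  event 8 (t=51: DEC r by 15): q unchanged
Final: q = 22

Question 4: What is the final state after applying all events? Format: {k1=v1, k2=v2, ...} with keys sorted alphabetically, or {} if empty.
Answer: {p=4, q=22, r=-27}

Derivation:
  after event 1 (t=9: DEL r): {}
  after event 2 (t=11: INC q by 10): {q=10}
  after event 3 (t=20: DEC r by 12): {q=10, r=-12}
  after event 4 (t=28: INC q by 11): {q=21, r=-12}
  after event 5 (t=37: INC p by 5): {p=5, q=21, r=-12}
  after event 6 (t=40: INC q by 1): {p=5, q=22, r=-12}
  after event 7 (t=45: DEC p by 1): {p=4, q=22, r=-12}
  after event 8 (t=51: DEC r by 15): {p=4, q=22, r=-27}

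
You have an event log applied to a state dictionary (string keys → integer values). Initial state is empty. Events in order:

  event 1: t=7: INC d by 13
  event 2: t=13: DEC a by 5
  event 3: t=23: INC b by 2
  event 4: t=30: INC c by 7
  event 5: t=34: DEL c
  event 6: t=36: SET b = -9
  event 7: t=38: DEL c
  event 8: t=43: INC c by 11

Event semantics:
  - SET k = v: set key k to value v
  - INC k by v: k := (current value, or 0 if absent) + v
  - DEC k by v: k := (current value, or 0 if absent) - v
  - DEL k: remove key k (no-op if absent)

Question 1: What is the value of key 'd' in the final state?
Answer: 13

Derivation:
Track key 'd' through all 8 events:
  event 1 (t=7: INC d by 13): d (absent) -> 13
  event 2 (t=13: DEC a by 5): d unchanged
  event 3 (t=23: INC b by 2): d unchanged
  event 4 (t=30: INC c by 7): d unchanged
  event 5 (t=34: DEL c): d unchanged
  event 6 (t=36: SET b = -9): d unchanged
  event 7 (t=38: DEL c): d unchanged
  event 8 (t=43: INC c by 11): d unchanged
Final: d = 13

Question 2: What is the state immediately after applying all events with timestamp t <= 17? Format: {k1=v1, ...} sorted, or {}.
Apply events with t <= 17 (2 events):
  after event 1 (t=7: INC d by 13): {d=13}
  after event 2 (t=13: DEC a by 5): {a=-5, d=13}

Answer: {a=-5, d=13}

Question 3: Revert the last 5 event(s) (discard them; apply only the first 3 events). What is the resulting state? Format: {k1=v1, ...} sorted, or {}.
Answer: {a=-5, b=2, d=13}

Derivation:
Keep first 3 events (discard last 5):
  after event 1 (t=7: INC d by 13): {d=13}
  after event 2 (t=13: DEC a by 5): {a=-5, d=13}
  after event 3 (t=23: INC b by 2): {a=-5, b=2, d=13}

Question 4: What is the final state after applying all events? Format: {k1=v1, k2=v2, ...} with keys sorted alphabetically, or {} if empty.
  after event 1 (t=7: INC d by 13): {d=13}
  after event 2 (t=13: DEC a by 5): {a=-5, d=13}
  after event 3 (t=23: INC b by 2): {a=-5, b=2, d=13}
  after event 4 (t=30: INC c by 7): {a=-5, b=2, c=7, d=13}
  after event 5 (t=34: DEL c): {a=-5, b=2, d=13}
  after event 6 (t=36: SET b = -9): {a=-5, b=-9, d=13}
  after event 7 (t=38: DEL c): {a=-5, b=-9, d=13}
  after event 8 (t=43: INC c by 11): {a=-5, b=-9, c=11, d=13}

Answer: {a=-5, b=-9, c=11, d=13}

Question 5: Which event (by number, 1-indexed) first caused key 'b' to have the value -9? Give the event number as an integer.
Answer: 6

Derivation:
Looking for first event where b becomes -9:
  event 3: b = 2
  event 4: b = 2
  event 5: b = 2
  event 6: b 2 -> -9  <-- first match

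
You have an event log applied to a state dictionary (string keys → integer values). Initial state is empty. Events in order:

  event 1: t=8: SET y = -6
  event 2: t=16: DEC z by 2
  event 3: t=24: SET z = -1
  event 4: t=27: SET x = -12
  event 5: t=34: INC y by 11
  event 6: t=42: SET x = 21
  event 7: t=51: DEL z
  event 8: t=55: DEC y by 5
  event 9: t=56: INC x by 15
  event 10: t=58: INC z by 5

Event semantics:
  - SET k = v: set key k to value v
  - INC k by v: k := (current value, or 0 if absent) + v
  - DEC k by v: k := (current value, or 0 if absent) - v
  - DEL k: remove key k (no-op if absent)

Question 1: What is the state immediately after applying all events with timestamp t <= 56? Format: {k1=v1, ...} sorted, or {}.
Answer: {x=36, y=0}

Derivation:
Apply events with t <= 56 (9 events):
  after event 1 (t=8: SET y = -6): {y=-6}
  after event 2 (t=16: DEC z by 2): {y=-6, z=-2}
  after event 3 (t=24: SET z = -1): {y=-6, z=-1}
  after event 4 (t=27: SET x = -12): {x=-12, y=-6, z=-1}
  after event 5 (t=34: INC y by 11): {x=-12, y=5, z=-1}
  after event 6 (t=42: SET x = 21): {x=21, y=5, z=-1}
  after event 7 (t=51: DEL z): {x=21, y=5}
  after event 8 (t=55: DEC y by 5): {x=21, y=0}
  after event 9 (t=56: INC x by 15): {x=36, y=0}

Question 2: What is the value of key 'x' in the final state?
Answer: 36

Derivation:
Track key 'x' through all 10 events:
  event 1 (t=8: SET y = -6): x unchanged
  event 2 (t=16: DEC z by 2): x unchanged
  event 3 (t=24: SET z = -1): x unchanged
  event 4 (t=27: SET x = -12): x (absent) -> -12
  event 5 (t=34: INC y by 11): x unchanged
  event 6 (t=42: SET x = 21): x -12 -> 21
  event 7 (t=51: DEL z): x unchanged
  event 8 (t=55: DEC y by 5): x unchanged
  event 9 (t=56: INC x by 15): x 21 -> 36
  event 10 (t=58: INC z by 5): x unchanged
Final: x = 36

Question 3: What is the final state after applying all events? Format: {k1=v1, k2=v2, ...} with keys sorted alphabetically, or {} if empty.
Answer: {x=36, y=0, z=5}

Derivation:
  after event 1 (t=8: SET y = -6): {y=-6}
  after event 2 (t=16: DEC z by 2): {y=-6, z=-2}
  after event 3 (t=24: SET z = -1): {y=-6, z=-1}
  after event 4 (t=27: SET x = -12): {x=-12, y=-6, z=-1}
  after event 5 (t=34: INC y by 11): {x=-12, y=5, z=-1}
  after event 6 (t=42: SET x = 21): {x=21, y=5, z=-1}
  after event 7 (t=51: DEL z): {x=21, y=5}
  after event 8 (t=55: DEC y by 5): {x=21, y=0}
  after event 9 (t=56: INC x by 15): {x=36, y=0}
  after event 10 (t=58: INC z by 5): {x=36, y=0, z=5}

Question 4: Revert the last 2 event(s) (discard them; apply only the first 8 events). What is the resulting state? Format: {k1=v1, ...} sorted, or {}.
Answer: {x=21, y=0}

Derivation:
Keep first 8 events (discard last 2):
  after event 1 (t=8: SET y = -6): {y=-6}
  after event 2 (t=16: DEC z by 2): {y=-6, z=-2}
  after event 3 (t=24: SET z = -1): {y=-6, z=-1}
  after event 4 (t=27: SET x = -12): {x=-12, y=-6, z=-1}
  after event 5 (t=34: INC y by 11): {x=-12, y=5, z=-1}
  after event 6 (t=42: SET x = 21): {x=21, y=5, z=-1}
  after event 7 (t=51: DEL z): {x=21, y=5}
  after event 8 (t=55: DEC y by 5): {x=21, y=0}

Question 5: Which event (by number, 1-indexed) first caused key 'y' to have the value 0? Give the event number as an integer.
Looking for first event where y becomes 0:
  event 1: y = -6
  event 2: y = -6
  event 3: y = -6
  event 4: y = -6
  event 5: y = 5
  event 6: y = 5
  event 7: y = 5
  event 8: y 5 -> 0  <-- first match

Answer: 8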